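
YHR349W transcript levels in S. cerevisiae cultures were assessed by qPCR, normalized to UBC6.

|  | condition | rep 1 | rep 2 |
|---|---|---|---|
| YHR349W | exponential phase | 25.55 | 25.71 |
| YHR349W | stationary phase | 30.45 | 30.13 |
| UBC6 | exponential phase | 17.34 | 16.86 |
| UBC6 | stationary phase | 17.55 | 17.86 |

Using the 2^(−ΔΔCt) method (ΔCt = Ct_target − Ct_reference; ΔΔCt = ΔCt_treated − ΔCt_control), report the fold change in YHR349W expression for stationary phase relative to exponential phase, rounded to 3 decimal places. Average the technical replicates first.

Mean Ct: YHR349W exponential phase 25.630; YHR349W stationary phase 30.290; UBC6 exponential phase 17.100; UBC6 stationary phase 17.705
ΔCt(exponential phase) = 25.630 − 17.100 = 8.530
ΔCt(stationary phase) = 30.290 − 17.705 = 12.585
ΔΔCt = 12.585 − 8.530 = 4.055
Fold change = 2^(−4.055) = 0.0602

0.060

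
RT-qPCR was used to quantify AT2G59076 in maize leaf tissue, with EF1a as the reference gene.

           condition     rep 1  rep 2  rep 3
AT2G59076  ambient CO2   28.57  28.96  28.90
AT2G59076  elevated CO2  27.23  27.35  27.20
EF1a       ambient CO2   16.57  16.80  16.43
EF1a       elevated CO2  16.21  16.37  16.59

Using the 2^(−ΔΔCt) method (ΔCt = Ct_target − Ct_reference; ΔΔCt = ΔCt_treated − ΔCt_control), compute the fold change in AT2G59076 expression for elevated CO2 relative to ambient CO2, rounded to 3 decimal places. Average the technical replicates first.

2.532

Mean Ct: AT2G59076 ambient CO2 28.810; AT2G59076 elevated CO2 27.260; EF1a ambient CO2 16.600; EF1a elevated CO2 16.390
ΔCt(ambient CO2) = 28.810 − 16.600 = 12.210
ΔCt(elevated CO2) = 27.260 − 16.390 = 10.870
ΔΔCt = 10.870 − 12.210 = -1.340
Fold change = 2^(−(-1.340)) = 2^1.340 = 2.5315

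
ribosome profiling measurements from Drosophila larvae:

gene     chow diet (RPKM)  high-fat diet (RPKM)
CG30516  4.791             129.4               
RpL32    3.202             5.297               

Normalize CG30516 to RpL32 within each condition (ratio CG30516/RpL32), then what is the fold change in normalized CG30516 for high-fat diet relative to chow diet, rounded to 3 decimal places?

CG30516/RpL32 (chow diet) = 4.791 / 3.202 = 1.4963
CG30516/RpL32 (high-fat diet) = 129.4 / 5.297 = 24.429
Fold change = 24.429 / 1.4963 = 16.3267

16.327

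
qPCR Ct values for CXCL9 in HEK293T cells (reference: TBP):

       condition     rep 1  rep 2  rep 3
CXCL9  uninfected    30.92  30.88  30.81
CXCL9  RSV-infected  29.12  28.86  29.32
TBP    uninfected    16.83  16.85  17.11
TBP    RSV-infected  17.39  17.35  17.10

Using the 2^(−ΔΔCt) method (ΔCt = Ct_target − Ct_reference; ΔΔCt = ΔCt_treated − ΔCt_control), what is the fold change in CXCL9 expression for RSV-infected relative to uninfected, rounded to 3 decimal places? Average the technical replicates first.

4.347

Mean Ct: CXCL9 uninfected 30.870; CXCL9 RSV-infected 29.100; TBP uninfected 16.930; TBP RSV-infected 17.280
ΔCt(uninfected) = 30.870 − 16.930 = 13.940
ΔCt(RSV-infected) = 29.100 − 17.280 = 11.820
ΔΔCt = 11.820 − 13.940 = -2.120
Fold change = 2^(−(-2.120)) = 2^2.120 = 4.3469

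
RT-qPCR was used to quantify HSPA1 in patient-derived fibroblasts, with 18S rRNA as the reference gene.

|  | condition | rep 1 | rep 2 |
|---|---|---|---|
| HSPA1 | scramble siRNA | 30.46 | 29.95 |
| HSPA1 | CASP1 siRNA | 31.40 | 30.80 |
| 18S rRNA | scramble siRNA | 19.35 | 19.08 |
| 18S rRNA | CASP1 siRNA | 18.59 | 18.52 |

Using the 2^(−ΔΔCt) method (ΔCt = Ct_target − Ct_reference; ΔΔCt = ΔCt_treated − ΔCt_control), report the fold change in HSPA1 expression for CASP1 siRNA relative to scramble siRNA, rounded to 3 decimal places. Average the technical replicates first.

Mean Ct: HSPA1 scramble siRNA 30.205; HSPA1 CASP1 siRNA 31.100; 18S rRNA scramble siRNA 19.215; 18S rRNA CASP1 siRNA 18.555
ΔCt(scramble siRNA) = 30.205 − 19.215 = 10.990
ΔCt(CASP1 siRNA) = 31.100 − 18.555 = 12.545
ΔΔCt = 12.545 − 10.990 = 1.555
Fold change = 2^(−1.555) = 0.3403

0.340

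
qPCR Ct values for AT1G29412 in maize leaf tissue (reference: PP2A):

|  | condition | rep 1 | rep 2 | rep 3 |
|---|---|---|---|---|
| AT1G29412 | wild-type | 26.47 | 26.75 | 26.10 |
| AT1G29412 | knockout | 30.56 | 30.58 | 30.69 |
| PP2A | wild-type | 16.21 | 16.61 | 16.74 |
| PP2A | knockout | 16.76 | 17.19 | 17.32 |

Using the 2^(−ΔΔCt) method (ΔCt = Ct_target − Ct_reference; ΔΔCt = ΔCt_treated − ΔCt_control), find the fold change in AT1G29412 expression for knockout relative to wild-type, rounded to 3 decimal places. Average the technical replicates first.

0.082

Mean Ct: AT1G29412 wild-type 26.440; AT1G29412 knockout 30.610; PP2A wild-type 16.520; PP2A knockout 17.090
ΔCt(wild-type) = 26.440 − 16.520 = 9.920
ΔCt(knockout) = 30.610 − 17.090 = 13.520
ΔΔCt = 13.520 − 9.920 = 3.600
Fold change = 2^(−3.600) = 0.0825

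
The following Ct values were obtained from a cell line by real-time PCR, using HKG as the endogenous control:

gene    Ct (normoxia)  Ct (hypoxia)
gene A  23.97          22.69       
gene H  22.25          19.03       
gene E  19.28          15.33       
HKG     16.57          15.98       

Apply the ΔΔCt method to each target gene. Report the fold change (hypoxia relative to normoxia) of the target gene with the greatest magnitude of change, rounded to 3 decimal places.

10.267

gene A: ΔΔCt = (22.69−15.98) − (23.97−16.57) = 6.71 − 7.40 = -0.69; fold change = 2^0.69 = 1.613
gene H: ΔΔCt = (19.03−15.98) − (22.25−16.57) = 3.05 − 5.68 = -2.63; fold change = 2^2.63 = 6.190
gene E: ΔΔCt = (15.33−15.98) − (19.28−16.57) = -0.65 − 2.71 = -3.36; fold change = 2^3.36 = 10.267
gene E has the largest |ΔΔCt| = 3.36.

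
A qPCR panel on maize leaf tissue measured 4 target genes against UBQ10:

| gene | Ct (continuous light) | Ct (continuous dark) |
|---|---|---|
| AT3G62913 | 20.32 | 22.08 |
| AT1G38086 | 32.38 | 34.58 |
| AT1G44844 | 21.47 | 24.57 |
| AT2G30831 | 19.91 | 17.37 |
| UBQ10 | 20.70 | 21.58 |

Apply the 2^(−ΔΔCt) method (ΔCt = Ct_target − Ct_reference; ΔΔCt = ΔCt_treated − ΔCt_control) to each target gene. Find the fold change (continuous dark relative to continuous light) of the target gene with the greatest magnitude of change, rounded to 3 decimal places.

AT3G62913: ΔΔCt = (22.08−21.58) − (20.32−20.70) = 0.50 − (-0.38) = 0.88; fold change = 2^-0.88 = 0.543
AT1G38086: ΔΔCt = (34.58−21.58) − (32.38−20.70) = 13.00 − 11.68 = 1.32; fold change = 2^-1.32 = 0.401
AT1G44844: ΔΔCt = (24.57−21.58) − (21.47−20.70) = 2.99 − 0.77 = 2.22; fold change = 2^-2.22 = 0.215
AT2G30831: ΔΔCt = (17.37−21.58) − (19.91−20.70) = -4.21 − (-0.79) = -3.42; fold change = 2^3.42 = 10.703
AT2G30831 has the largest |ΔΔCt| = 3.42.

10.703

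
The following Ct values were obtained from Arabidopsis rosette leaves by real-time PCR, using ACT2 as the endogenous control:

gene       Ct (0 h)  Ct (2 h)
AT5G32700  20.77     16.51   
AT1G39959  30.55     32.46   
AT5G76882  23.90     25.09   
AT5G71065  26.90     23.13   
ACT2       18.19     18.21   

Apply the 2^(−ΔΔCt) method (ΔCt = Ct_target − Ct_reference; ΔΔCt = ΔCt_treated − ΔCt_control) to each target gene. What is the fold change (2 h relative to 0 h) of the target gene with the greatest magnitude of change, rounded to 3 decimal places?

AT5G32700: ΔΔCt = (16.51−18.21) − (20.77−18.19) = -1.70 − 2.58 = -4.28; fold change = 2^4.28 = 19.427
AT1G39959: ΔΔCt = (32.46−18.21) − (30.55−18.19) = 14.25 − 12.36 = 1.89; fold change = 2^-1.89 = 0.270
AT5G76882: ΔΔCt = (25.09−18.21) − (23.90−18.19) = 6.88 − 5.71 = 1.17; fold change = 2^-1.17 = 0.444
AT5G71065: ΔΔCt = (23.13−18.21) − (26.90−18.19) = 4.92 − 8.71 = -3.79; fold change = 2^3.79 = 13.833
AT5G32700 has the largest |ΔΔCt| = 4.28.

19.427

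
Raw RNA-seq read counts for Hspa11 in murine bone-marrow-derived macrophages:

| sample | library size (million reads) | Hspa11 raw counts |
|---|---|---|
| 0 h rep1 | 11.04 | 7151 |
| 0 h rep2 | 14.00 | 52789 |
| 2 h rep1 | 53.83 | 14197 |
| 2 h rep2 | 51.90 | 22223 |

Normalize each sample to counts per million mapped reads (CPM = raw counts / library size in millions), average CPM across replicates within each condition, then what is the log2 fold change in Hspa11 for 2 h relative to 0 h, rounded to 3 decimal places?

-2.675

CPM(0 h rep1) = 7151 / 11.04 = 647.7355
CPM(0 h rep2) = 52789 / 14.00 = 3770.6429
CPM(2 h rep1) = 14197 / 53.83 = 263.7377
CPM(2 h rep2) = 22223 / 51.90 = 428.1888
mean CPM(0 h) = 2209.1892; mean CPM(2 h) = 345.9633
Fold change = 345.9633 / 2209.1892 = 0.15660
log2(0.15660) = -2.6748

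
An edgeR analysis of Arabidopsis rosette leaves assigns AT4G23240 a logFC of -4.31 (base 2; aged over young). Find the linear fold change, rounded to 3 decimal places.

Fold change = 2^(-4.31) = 0.0504
That is, AT4G23240 drops to 5.0% of the young level.

0.050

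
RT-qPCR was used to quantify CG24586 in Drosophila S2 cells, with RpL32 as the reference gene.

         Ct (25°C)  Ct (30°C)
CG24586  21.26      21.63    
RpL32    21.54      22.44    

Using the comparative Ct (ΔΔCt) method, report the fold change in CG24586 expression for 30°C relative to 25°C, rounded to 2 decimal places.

1.44

ΔCt(25°C) = 21.260 − 21.540 = -0.280
ΔCt(30°C) = 21.630 − 22.440 = -0.810
ΔΔCt = -0.810 − (-0.280) = -0.530
Fold change = 2^(−(-0.530)) = 2^0.530 = 1.444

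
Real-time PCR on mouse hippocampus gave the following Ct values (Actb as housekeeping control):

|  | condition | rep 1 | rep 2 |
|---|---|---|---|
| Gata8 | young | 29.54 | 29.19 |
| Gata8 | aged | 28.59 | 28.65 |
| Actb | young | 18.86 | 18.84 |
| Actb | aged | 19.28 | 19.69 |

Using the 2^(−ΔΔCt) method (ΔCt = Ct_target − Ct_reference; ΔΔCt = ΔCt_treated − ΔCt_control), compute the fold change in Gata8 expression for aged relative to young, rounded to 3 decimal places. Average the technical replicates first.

2.603

Mean Ct: Gata8 young 29.365; Gata8 aged 28.620; Actb young 18.850; Actb aged 19.485
ΔCt(young) = 29.365 − 18.850 = 10.515
ΔCt(aged) = 28.620 − 19.485 = 9.135
ΔΔCt = 9.135 − 10.515 = -1.380
Fold change = 2^(−(-1.380)) = 2^1.380 = 2.6027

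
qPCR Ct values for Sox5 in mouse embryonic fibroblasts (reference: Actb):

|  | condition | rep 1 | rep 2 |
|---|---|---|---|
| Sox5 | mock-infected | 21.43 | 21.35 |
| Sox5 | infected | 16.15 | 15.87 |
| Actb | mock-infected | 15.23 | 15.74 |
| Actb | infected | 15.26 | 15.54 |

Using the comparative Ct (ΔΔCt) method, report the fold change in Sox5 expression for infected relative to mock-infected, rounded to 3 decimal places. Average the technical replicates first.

39.260

Mean Ct: Sox5 mock-infected 21.390; Sox5 infected 16.010; Actb mock-infected 15.485; Actb infected 15.400
ΔCt(mock-infected) = 21.390 − 15.485 = 5.905
ΔCt(infected) = 16.010 − 15.400 = 0.610
ΔΔCt = 0.610 − 5.905 = -5.295
Fold change = 2^(−(-5.295)) = 2^5.295 = 39.2603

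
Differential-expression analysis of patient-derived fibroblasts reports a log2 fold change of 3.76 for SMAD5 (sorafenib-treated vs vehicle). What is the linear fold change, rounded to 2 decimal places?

Fold change = 2^(3.76) = 13.548

13.55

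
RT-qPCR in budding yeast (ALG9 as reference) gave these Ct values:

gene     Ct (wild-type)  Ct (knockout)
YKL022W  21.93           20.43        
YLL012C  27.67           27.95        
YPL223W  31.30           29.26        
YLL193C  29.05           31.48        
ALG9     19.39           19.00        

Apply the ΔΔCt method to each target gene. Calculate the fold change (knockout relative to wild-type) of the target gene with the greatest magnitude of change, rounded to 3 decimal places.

YKL022W: ΔΔCt = (20.43−19.00) − (21.93−19.39) = 1.43 − 2.54 = -1.11; fold change = 2^1.11 = 2.158
YLL012C: ΔΔCt = (27.95−19.00) − (27.67−19.39) = 8.95 − 8.28 = 0.67; fold change = 2^-0.67 = 0.629
YPL223W: ΔΔCt = (29.26−19.00) − (31.30−19.39) = 10.26 − 11.91 = -1.65; fold change = 2^1.65 = 3.138
YLL193C: ΔΔCt = (31.48−19.00) − (29.05−19.39) = 12.48 − 9.66 = 2.82; fold change = 2^-2.82 = 0.142
YLL193C has the largest |ΔΔCt| = 2.82.

0.142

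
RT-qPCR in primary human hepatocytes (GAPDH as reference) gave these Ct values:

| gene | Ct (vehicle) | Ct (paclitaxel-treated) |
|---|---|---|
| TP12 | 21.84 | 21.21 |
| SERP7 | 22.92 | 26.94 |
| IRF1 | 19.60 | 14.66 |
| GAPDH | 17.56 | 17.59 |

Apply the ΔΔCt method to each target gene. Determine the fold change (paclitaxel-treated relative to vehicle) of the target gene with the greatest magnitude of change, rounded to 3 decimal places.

31.341

TP12: ΔΔCt = (21.21−17.59) − (21.84−17.56) = 3.62 − 4.28 = -0.66; fold change = 2^0.66 = 1.580
SERP7: ΔΔCt = (26.94−17.59) − (22.92−17.56) = 9.35 − 5.36 = 3.99; fold change = 2^-3.99 = 0.063
IRF1: ΔΔCt = (14.66−17.59) − (19.60−17.56) = -2.93 − 2.04 = -4.97; fold change = 2^4.97 = 31.341
IRF1 has the largest |ΔΔCt| = 4.97.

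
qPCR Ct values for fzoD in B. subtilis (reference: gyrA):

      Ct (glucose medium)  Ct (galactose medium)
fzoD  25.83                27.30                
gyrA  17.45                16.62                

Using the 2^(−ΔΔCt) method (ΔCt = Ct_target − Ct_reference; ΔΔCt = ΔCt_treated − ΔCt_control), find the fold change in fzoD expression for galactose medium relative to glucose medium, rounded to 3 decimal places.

0.203

ΔCt(glucose medium) = 25.830 − 17.450 = 8.380
ΔCt(galactose medium) = 27.300 − 16.620 = 10.680
ΔΔCt = 10.680 − 8.380 = 2.300
Fold change = 2^(−2.300) = 0.2031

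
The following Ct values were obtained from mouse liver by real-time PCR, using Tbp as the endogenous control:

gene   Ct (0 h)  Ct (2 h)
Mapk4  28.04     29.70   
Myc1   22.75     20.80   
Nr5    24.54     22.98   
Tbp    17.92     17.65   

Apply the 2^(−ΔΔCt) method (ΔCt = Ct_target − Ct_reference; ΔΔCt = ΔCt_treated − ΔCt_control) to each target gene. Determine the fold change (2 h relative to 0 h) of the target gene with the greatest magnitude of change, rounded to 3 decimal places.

0.262

Mapk4: ΔΔCt = (29.70−17.65) − (28.04−17.92) = 12.05 − 10.12 = 1.93; fold change = 2^-1.93 = 0.262
Myc1: ΔΔCt = (20.80−17.65) − (22.75−17.92) = 3.15 − 4.83 = -1.68; fold change = 2^1.68 = 3.204
Nr5: ΔΔCt = (22.98−17.65) − (24.54−17.92) = 5.33 − 6.62 = -1.29; fold change = 2^1.29 = 2.445
Mapk4 has the largest |ΔΔCt| = 1.93.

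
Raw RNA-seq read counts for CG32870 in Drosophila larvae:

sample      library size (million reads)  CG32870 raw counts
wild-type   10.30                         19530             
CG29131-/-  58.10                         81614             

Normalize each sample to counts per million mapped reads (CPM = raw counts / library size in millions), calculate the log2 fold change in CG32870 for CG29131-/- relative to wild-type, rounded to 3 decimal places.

-0.433

CPM(wild-type) = 19530 / 10.30 = 1896.1165
CPM(CG29131-/-) = 81614 / 58.10 = 1404.7160
Fold change = 1404.7160 / 1896.1165 = 0.74084
log2(0.74084) = -0.4328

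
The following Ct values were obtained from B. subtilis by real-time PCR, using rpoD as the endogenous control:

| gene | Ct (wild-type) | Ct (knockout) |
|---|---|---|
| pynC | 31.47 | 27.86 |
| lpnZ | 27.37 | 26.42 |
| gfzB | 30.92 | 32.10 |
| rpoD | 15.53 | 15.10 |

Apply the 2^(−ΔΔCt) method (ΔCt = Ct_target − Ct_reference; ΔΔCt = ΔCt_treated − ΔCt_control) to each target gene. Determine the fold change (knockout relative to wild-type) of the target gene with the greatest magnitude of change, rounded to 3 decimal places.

9.063

pynC: ΔΔCt = (27.86−15.10) − (31.47−15.53) = 12.76 − 15.94 = -3.18; fold change = 2^3.18 = 9.063
lpnZ: ΔΔCt = (26.42−15.10) − (27.37−15.53) = 11.32 − 11.84 = -0.52; fold change = 2^0.52 = 1.434
gfzB: ΔΔCt = (32.10−15.10) − (30.92−15.53) = 17.00 − 15.39 = 1.61; fold change = 2^-1.61 = 0.328
pynC has the largest |ΔΔCt| = 3.18.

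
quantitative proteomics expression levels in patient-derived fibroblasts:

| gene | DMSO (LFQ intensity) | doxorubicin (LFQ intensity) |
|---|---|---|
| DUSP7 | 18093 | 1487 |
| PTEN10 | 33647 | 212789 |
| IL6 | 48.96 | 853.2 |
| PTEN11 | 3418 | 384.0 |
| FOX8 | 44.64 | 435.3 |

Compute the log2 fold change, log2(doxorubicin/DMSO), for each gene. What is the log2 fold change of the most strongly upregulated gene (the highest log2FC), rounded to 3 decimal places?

log2(1487/18093) = -3.605  (DUSP7)
log2(212789/33647) = 2.661  (PTEN10)
log2(853.2/48.96) = 4.123  (IL6)
log2(384.0/3418) = -3.154  (PTEN11)
log2(435.3/44.64) = 3.286  (FOX8)
IL6 is most strongly upregulated.

4.123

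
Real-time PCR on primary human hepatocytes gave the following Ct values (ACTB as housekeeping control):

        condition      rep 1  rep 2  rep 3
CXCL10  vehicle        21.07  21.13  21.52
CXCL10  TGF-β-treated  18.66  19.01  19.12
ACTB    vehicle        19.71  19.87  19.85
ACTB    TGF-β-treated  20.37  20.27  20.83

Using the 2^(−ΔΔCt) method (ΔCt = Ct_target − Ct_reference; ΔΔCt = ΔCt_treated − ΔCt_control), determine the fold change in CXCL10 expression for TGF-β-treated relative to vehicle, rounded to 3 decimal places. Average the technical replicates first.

7.945

Mean Ct: CXCL10 vehicle 21.240; CXCL10 TGF-β-treated 18.930; ACTB vehicle 19.810; ACTB TGF-β-treated 20.490
ΔCt(vehicle) = 21.240 − 19.810 = 1.430
ΔCt(TGF-β-treated) = 18.930 − 20.490 = -1.560
ΔΔCt = -1.560 − 1.430 = -2.990
Fold change = 2^(−(-2.990)) = 2^2.990 = 7.9447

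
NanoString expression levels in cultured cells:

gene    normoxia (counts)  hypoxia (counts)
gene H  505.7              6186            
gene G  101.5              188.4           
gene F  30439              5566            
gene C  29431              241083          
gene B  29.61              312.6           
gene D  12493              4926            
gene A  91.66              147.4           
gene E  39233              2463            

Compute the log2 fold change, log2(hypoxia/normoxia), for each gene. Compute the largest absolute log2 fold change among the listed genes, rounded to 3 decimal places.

3.994

log2(6186/505.7) = 3.613  (gene H)
log2(188.4/101.5) = 0.892  (gene G)
log2(5566/30439) = -2.451  (gene F)
log2(241083/29431) = 3.034  (gene C)
log2(312.6/29.61) = 3.400  (gene B)
log2(4926/12493) = -1.343  (gene D)
log2(147.4/91.66) = 0.685  (gene A)
log2(2463/39233) = -3.994  (gene E)
The largest magnitude belongs to gene E.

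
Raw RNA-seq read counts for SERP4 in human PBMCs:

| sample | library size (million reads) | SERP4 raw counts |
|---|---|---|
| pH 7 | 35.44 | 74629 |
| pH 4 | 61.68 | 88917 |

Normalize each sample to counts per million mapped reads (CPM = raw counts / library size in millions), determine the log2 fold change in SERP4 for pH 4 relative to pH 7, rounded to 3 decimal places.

-0.547

CPM(pH 7) = 74629 / 35.44 = 2105.7844
CPM(pH 4) = 88917 / 61.68 = 1441.5856
Fold change = 1441.5856 / 2105.7844 = 0.68458
log2(0.68458) = -0.5467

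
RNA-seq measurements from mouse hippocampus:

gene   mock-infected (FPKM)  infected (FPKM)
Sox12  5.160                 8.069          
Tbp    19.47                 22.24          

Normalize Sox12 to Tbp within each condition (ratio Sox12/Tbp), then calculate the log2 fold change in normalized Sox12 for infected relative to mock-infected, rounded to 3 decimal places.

Sox12/Tbp (mock-infected) = 5.160 / 19.47 = 0.26502
Sox12/Tbp (infected) = 8.069 / 22.24 = 0.36281
Fold change = 0.36281 / 0.26502 = 1.3690
log2(1.3690) = 0.4531

0.453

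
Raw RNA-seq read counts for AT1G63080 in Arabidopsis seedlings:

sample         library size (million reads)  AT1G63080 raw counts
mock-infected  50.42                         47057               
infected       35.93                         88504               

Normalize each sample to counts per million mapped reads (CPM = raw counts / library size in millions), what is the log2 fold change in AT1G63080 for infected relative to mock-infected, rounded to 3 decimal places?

CPM(mock-infected) = 47057 / 50.42 = 933.3003
CPM(infected) = 88504 / 35.93 = 2463.2341
Fold change = 2463.2341 / 933.3003 = 2.63927
log2(2.63927) = 1.4001

1.400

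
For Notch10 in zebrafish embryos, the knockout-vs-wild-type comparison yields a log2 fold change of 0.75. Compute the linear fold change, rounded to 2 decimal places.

1.68

Fold change = 2^(0.75) = 1.682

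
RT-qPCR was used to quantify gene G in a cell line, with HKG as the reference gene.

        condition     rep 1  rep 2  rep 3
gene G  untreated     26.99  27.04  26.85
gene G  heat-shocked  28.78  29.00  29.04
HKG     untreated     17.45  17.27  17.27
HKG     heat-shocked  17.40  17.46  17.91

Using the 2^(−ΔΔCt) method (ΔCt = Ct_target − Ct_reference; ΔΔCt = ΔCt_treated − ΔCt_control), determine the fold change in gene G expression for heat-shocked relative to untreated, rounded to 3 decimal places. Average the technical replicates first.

0.304

Mean Ct: gene G untreated 26.960; gene G heat-shocked 28.940; HKG untreated 17.330; HKG heat-shocked 17.590
ΔCt(untreated) = 26.960 − 17.330 = 9.630
ΔCt(heat-shocked) = 28.940 − 17.590 = 11.350
ΔΔCt = 11.350 − 9.630 = 1.720
Fold change = 2^(−1.720) = 0.3035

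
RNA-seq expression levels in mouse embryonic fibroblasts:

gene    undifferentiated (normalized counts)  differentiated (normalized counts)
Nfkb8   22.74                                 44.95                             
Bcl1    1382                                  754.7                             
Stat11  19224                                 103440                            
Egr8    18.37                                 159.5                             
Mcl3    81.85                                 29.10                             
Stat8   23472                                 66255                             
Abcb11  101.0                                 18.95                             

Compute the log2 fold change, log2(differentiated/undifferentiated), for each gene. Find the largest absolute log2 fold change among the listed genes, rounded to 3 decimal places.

3.118

log2(44.95/22.74) = 0.983  (Nfkb8)
log2(754.7/1382) = -0.873  (Bcl1)
log2(103440/19224) = 2.428  (Stat11)
log2(159.5/18.37) = 3.118  (Egr8)
log2(29.10/81.85) = -1.492  (Mcl3)
log2(66255/23472) = 1.497  (Stat8)
log2(18.95/101.0) = -2.414  (Abcb11)
The largest magnitude belongs to Egr8.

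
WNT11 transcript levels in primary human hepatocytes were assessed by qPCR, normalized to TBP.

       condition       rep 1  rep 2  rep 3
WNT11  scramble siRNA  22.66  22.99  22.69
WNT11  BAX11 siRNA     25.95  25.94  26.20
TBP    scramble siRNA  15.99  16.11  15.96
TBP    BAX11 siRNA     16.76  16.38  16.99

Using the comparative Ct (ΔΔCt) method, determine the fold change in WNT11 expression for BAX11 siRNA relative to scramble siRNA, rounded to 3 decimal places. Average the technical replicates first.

0.170

Mean Ct: WNT11 scramble siRNA 22.780; WNT11 BAX11 siRNA 26.030; TBP scramble siRNA 16.020; TBP BAX11 siRNA 16.710
ΔCt(scramble siRNA) = 22.780 − 16.020 = 6.760
ΔCt(BAX11 siRNA) = 26.030 − 16.710 = 9.320
ΔΔCt = 9.320 − 6.760 = 2.560
Fold change = 2^(−2.560) = 0.1696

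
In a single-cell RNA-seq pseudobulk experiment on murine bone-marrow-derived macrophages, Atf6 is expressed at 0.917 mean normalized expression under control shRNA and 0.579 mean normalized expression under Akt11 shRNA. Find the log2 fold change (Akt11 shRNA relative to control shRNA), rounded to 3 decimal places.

-0.663

Fold change = 0.579 / 0.917 = 0.6314
log2(0.6314) = -0.6634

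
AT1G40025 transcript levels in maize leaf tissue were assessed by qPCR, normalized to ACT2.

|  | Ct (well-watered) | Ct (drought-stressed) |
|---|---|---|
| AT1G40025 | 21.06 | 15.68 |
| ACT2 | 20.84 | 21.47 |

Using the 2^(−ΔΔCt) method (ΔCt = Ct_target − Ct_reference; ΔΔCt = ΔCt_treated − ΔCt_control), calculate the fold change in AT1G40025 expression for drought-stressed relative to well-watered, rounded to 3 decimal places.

64.445

ΔCt(well-watered) = 21.060 − 20.840 = 0.220
ΔCt(drought-stressed) = 15.680 − 21.470 = -5.790
ΔΔCt = -5.790 − 0.220 = -6.010
Fold change = 2^(−(-6.010)) = 2^6.010 = 64.4452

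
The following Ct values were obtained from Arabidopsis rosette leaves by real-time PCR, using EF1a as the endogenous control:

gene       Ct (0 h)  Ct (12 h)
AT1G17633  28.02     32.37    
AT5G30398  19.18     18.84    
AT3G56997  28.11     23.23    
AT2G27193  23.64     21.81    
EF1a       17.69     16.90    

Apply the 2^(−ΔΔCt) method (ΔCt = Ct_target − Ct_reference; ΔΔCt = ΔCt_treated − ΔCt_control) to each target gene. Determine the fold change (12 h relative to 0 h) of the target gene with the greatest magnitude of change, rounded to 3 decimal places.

0.028

AT1G17633: ΔΔCt = (32.37−16.90) − (28.02−17.69) = 15.47 − 10.33 = 5.14; fold change = 2^-5.14 = 0.028
AT5G30398: ΔΔCt = (18.84−16.90) − (19.18−17.69) = 1.94 − 1.49 = 0.45; fold change = 2^-0.45 = 0.732
AT3G56997: ΔΔCt = (23.23−16.90) − (28.11−17.69) = 6.33 − 10.42 = -4.09; fold change = 2^4.09 = 17.030
AT2G27193: ΔΔCt = (21.81−16.90) − (23.64−17.69) = 4.91 − 5.95 = -1.04; fold change = 2^1.04 = 2.056
AT1G17633 has the largest |ΔΔCt| = 5.14.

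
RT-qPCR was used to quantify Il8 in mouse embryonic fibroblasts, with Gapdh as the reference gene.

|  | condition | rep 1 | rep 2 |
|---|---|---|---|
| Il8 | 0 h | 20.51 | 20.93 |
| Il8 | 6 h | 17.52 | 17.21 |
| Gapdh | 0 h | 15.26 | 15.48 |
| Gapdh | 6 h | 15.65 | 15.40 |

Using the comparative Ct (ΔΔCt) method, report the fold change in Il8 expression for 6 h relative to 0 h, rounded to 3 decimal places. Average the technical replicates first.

11.392

Mean Ct: Il8 0 h 20.720; Il8 6 h 17.365; Gapdh 0 h 15.370; Gapdh 6 h 15.525
ΔCt(0 h) = 20.720 − 15.370 = 5.350
ΔCt(6 h) = 17.365 − 15.525 = 1.840
ΔΔCt = 1.840 − 5.350 = -3.510
Fold change = 2^(−(-3.510)) = 2^3.510 = 11.3924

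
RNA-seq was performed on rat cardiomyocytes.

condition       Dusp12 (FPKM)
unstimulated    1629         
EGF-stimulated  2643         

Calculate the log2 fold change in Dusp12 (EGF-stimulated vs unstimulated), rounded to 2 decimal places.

0.70

Fold change = 2643 / 1629 = 1.6225
log2(1.6225) = 0.698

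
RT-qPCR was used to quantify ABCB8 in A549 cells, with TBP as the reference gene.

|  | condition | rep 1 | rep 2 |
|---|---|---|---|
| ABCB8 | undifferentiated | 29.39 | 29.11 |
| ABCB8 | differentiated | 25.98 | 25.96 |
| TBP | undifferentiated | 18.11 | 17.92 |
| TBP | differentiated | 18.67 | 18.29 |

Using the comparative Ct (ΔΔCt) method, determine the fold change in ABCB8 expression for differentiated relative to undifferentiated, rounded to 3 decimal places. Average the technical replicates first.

13.408

Mean Ct: ABCB8 undifferentiated 29.250; ABCB8 differentiated 25.970; TBP undifferentiated 18.015; TBP differentiated 18.480
ΔCt(undifferentiated) = 29.250 − 18.015 = 11.235
ΔCt(differentiated) = 25.970 − 18.480 = 7.490
ΔΔCt = 7.490 − 11.235 = -3.745
Fold change = 2^(−(-3.745)) = 2^3.745 = 13.4078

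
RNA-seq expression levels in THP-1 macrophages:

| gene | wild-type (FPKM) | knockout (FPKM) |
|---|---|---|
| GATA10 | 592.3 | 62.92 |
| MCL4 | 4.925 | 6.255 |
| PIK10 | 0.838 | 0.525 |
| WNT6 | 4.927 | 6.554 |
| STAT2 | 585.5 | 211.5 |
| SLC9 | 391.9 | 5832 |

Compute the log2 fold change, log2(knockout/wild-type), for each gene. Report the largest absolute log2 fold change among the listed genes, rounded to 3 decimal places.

log2(62.92/592.3) = -3.235  (GATA10)
log2(6.255/4.925) = 0.345  (MCL4)
log2(0.525/0.838) = -0.675  (PIK10)
log2(6.554/4.927) = 0.412  (WNT6)
log2(211.5/585.5) = -1.469  (STAT2)
log2(5832/391.9) = 3.895  (SLC9)
The largest magnitude belongs to SLC9.

3.895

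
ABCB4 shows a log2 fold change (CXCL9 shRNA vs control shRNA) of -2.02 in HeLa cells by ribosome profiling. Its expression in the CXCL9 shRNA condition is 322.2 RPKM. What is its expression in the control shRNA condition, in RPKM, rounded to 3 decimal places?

Fold change = 2^(-2.02) = 0.2466
control shRNA expression = 322.2 / 0.2466 = 1306.791

1306.791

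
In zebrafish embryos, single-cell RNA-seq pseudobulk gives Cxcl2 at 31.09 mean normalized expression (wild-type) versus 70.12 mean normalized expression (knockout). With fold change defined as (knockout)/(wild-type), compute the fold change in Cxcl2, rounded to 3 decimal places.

Fold change = 70.12 / 31.09 = 2.2554
Cxcl2 is upregulated.

2.255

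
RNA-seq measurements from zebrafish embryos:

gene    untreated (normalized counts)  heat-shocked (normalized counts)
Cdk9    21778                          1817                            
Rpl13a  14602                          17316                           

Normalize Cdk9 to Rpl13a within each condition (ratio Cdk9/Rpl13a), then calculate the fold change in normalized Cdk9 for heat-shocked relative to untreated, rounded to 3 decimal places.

0.070

Cdk9/Rpl13a (untreated) = 21778 / 14602 = 1.4914
Cdk9/Rpl13a (heat-shocked) = 1817 / 17316 = 0.10493
Fold change = 0.10493 / 1.4914 = 0.0704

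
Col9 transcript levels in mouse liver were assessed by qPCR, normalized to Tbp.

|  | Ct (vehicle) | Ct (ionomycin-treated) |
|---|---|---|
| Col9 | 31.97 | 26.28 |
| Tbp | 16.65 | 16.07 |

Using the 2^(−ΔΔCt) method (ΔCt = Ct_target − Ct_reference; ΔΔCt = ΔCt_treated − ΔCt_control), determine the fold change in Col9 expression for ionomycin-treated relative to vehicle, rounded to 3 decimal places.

ΔCt(vehicle) = 31.970 − 16.650 = 15.320
ΔCt(ionomycin-treated) = 26.280 − 16.070 = 10.210
ΔΔCt = 10.210 − 15.320 = -5.110
Fold change = 2^(−(-5.110)) = 2^5.110 = 34.5353

34.535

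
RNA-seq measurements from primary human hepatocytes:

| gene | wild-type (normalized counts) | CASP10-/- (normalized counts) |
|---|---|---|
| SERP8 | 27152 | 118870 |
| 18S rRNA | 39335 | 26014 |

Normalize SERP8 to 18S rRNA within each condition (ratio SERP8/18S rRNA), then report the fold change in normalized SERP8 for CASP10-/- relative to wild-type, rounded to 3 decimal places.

SERP8/18S rRNA (wild-type) = 27152 / 39335 = 0.69028
SERP8/18S rRNA (CASP10-/-) = 118870 / 26014 = 4.5695
Fold change = 4.5695 / 0.69028 = 6.6198

6.620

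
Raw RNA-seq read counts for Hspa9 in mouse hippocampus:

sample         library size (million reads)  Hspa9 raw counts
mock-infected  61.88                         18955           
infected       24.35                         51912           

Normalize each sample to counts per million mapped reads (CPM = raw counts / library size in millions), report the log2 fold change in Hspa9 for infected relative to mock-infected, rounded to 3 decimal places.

2.799

CPM(mock-infected) = 18955 / 61.88 = 306.3187
CPM(infected) = 51912 / 24.35 = 2131.9097
Fold change = 2131.9097 / 306.3187 = 6.95978
log2(6.95978) = 2.7990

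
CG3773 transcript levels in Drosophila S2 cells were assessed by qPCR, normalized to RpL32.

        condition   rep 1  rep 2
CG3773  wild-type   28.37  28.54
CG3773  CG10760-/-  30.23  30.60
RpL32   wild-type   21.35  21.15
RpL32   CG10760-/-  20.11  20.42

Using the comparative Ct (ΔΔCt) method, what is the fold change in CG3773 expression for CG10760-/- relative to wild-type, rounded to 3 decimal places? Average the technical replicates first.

0.130

Mean Ct: CG3773 wild-type 28.455; CG3773 CG10760-/- 30.415; RpL32 wild-type 21.250; RpL32 CG10760-/- 20.265
ΔCt(wild-type) = 28.455 − 21.250 = 7.205
ΔCt(CG10760-/-) = 30.415 − 20.265 = 10.150
ΔΔCt = 10.150 − 7.205 = 2.945
Fold change = 2^(−2.945) = 0.1299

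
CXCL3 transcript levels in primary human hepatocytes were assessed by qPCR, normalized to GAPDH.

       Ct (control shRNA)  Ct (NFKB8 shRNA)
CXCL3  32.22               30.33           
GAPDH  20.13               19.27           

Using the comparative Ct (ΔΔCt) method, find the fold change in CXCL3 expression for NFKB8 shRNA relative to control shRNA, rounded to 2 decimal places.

2.04

ΔCt(control shRNA) = 32.220 − 20.130 = 12.090
ΔCt(NFKB8 shRNA) = 30.330 − 19.270 = 11.060
ΔΔCt = 11.060 − 12.090 = -1.030
Fold change = 2^(−(-1.030)) = 2^1.030 = 2.042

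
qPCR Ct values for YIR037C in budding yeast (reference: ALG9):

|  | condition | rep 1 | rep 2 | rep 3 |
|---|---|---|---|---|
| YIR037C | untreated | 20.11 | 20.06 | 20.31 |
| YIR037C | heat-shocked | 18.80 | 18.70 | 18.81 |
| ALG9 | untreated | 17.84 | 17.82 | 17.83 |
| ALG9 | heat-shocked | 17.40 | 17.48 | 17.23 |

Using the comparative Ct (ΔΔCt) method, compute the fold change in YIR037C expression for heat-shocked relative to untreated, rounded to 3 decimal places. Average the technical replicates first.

Mean Ct: YIR037C untreated 20.160; YIR037C heat-shocked 18.770; ALG9 untreated 17.830; ALG9 heat-shocked 17.370
ΔCt(untreated) = 20.160 − 17.830 = 2.330
ΔCt(heat-shocked) = 18.770 − 17.370 = 1.400
ΔΔCt = 1.400 − 2.330 = -0.930
Fold change = 2^(−(-0.930)) = 2^0.930 = 1.9053

1.905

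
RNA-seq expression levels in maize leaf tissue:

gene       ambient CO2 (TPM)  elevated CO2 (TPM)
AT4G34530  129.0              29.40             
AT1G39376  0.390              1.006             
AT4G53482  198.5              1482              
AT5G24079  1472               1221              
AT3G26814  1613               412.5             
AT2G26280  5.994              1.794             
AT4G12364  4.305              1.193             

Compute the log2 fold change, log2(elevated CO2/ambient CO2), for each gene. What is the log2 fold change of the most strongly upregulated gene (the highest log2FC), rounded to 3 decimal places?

log2(29.40/129.0) = -2.133  (AT4G34530)
log2(1.006/0.390) = 1.367  (AT1G39376)
log2(1482/198.5) = 2.900  (AT4G53482)
log2(1221/1472) = -0.270  (AT5G24079)
log2(412.5/1613) = -1.967  (AT3G26814)
log2(1.794/5.994) = -1.740  (AT2G26280)
log2(1.193/4.305) = -1.851  (AT4G12364)
AT4G53482 is most strongly upregulated.

2.900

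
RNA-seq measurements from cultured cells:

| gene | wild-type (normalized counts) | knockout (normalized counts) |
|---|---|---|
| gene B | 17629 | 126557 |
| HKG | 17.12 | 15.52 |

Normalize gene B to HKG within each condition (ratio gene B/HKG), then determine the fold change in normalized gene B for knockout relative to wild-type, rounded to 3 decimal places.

7.919

gene B/HKG (wild-type) = 17629 / 17.12 = 1029.7
gene B/HKG (knockout) = 126557 / 15.52 = 8154.4
Fold change = 8154.4 / 1029.7 = 7.9190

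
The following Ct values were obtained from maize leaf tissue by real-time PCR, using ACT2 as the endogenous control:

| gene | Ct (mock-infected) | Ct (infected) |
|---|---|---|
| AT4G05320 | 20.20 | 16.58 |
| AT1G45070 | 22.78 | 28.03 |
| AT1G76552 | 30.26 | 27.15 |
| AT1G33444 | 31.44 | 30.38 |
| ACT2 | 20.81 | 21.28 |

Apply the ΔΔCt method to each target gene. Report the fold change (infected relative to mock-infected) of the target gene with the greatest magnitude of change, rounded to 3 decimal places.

0.036

AT4G05320: ΔΔCt = (16.58−21.28) − (20.20−20.81) = -4.70 − (-0.61) = -4.09; fold change = 2^4.09 = 17.030
AT1G45070: ΔΔCt = (28.03−21.28) − (22.78−20.81) = 6.75 − 1.97 = 4.78; fold change = 2^-4.78 = 0.036
AT1G76552: ΔΔCt = (27.15−21.28) − (30.26−20.81) = 5.87 − 9.45 = -3.58; fold change = 2^3.58 = 11.959
AT1G33444: ΔΔCt = (30.38−21.28) − (31.44−20.81) = 9.10 − 10.63 = -1.53; fold change = 2^1.53 = 2.888
AT1G45070 has the largest |ΔΔCt| = 4.78.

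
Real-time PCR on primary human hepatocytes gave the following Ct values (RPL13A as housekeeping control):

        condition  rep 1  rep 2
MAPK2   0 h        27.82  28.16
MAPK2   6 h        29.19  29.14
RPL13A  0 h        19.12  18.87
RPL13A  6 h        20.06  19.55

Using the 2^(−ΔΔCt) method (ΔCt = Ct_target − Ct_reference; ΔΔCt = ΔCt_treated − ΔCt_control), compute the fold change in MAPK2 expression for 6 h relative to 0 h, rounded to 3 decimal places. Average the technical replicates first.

0.776

Mean Ct: MAPK2 0 h 27.990; MAPK2 6 h 29.165; RPL13A 0 h 18.995; RPL13A 6 h 19.805
ΔCt(0 h) = 27.990 − 18.995 = 8.995
ΔCt(6 h) = 29.165 − 19.805 = 9.360
ΔΔCt = 9.360 − 8.995 = 0.365
Fold change = 2^(−0.365) = 0.7765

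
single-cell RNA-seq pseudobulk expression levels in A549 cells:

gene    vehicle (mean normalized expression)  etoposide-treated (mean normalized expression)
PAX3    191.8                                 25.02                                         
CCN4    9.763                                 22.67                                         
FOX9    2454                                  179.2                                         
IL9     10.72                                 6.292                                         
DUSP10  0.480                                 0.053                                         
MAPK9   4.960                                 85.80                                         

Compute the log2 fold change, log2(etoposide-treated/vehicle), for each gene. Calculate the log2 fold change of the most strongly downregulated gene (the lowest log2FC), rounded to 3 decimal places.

-3.775

log2(25.02/191.8) = -2.938  (PAX3)
log2(22.67/9.763) = 1.215  (CCN4)
log2(179.2/2454) = -3.775  (FOX9)
log2(6.292/10.72) = -0.769  (IL9)
log2(0.053/0.480) = -3.179  (DUSP10)
log2(85.80/4.960) = 4.113  (MAPK9)
FOX9 is most strongly downregulated.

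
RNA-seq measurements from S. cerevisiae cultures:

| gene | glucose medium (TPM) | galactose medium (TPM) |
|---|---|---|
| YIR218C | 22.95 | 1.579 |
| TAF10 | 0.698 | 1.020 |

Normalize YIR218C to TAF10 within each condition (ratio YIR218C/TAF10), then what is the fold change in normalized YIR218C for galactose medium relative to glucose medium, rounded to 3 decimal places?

0.047

YIR218C/TAF10 (glucose medium) = 22.95 / 0.698 = 32.88
YIR218C/TAF10 (galactose medium) = 1.579 / 1.020 = 1.548
Fold change = 1.548 / 32.88 = 0.0471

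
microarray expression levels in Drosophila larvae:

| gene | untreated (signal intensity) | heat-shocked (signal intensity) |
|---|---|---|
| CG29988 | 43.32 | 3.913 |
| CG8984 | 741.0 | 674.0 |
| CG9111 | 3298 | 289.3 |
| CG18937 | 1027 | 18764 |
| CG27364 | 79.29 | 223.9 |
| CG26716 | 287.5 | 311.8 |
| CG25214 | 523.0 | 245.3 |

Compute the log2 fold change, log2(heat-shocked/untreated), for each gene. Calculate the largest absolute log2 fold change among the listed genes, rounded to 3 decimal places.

4.191

log2(3.913/43.32) = -3.469  (CG29988)
log2(674.0/741.0) = -0.137  (CG8984)
log2(289.3/3298) = -3.511  (CG9111)
log2(18764/1027) = 4.191  (CG18937)
log2(223.9/79.29) = 1.498  (CG27364)
log2(311.8/287.5) = 0.117  (CG26716)
log2(245.3/523.0) = -1.092  (CG25214)
The largest magnitude belongs to CG18937.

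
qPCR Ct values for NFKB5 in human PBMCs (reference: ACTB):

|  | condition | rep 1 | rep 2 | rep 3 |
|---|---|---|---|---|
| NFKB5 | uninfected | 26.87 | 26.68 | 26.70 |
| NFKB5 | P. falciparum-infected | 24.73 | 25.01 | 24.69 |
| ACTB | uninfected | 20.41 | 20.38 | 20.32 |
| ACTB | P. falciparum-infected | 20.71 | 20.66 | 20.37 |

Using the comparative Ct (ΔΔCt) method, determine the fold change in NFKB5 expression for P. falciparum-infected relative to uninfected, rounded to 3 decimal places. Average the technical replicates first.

4.438

Mean Ct: NFKB5 uninfected 26.750; NFKB5 P. falciparum-infected 24.810; ACTB uninfected 20.370; ACTB P. falciparum-infected 20.580
ΔCt(uninfected) = 26.750 − 20.370 = 6.380
ΔCt(P. falciparum-infected) = 24.810 − 20.580 = 4.230
ΔΔCt = 4.230 − 6.380 = -2.150
Fold change = 2^(−(-2.150)) = 2^2.150 = 4.4383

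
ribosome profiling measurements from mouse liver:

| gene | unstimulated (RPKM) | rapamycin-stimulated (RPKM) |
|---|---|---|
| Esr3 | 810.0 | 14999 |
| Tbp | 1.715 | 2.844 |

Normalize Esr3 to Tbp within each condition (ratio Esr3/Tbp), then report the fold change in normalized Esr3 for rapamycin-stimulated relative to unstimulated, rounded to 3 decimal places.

Esr3/Tbp (unstimulated) = 810.0 / 1.715 = 472.3
Esr3/Tbp (rapamycin-stimulated) = 14999 / 2.844 = 5273.9
Fold change = 5273.9 / 472.3 = 11.1664

11.166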